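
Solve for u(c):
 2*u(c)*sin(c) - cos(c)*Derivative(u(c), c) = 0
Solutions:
 u(c) = C1/cos(c)^2


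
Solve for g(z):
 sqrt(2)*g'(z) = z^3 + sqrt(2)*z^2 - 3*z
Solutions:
 g(z) = C1 + sqrt(2)*z^4/8 + z^3/3 - 3*sqrt(2)*z^2/4


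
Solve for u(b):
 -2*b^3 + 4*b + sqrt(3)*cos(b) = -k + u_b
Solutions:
 u(b) = C1 - b^4/2 + 2*b^2 + b*k + sqrt(3)*sin(b)


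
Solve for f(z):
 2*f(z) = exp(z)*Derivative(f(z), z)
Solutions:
 f(z) = C1*exp(-2*exp(-z))


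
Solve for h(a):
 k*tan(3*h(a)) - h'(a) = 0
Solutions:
 h(a) = -asin(C1*exp(3*a*k))/3 + pi/3
 h(a) = asin(C1*exp(3*a*k))/3


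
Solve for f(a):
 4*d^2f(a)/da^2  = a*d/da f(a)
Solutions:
 f(a) = C1 + C2*erfi(sqrt(2)*a/4)


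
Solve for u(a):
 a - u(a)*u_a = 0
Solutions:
 u(a) = -sqrt(C1 + a^2)
 u(a) = sqrt(C1 + a^2)


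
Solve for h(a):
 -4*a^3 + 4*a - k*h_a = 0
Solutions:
 h(a) = C1 - a^4/k + 2*a^2/k


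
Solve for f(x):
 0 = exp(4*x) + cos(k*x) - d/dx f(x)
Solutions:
 f(x) = C1 + exp(4*x)/4 + sin(k*x)/k


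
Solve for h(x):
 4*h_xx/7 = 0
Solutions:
 h(x) = C1 + C2*x


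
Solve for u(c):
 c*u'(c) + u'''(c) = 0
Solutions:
 u(c) = C1 + Integral(C2*airyai(-c) + C3*airybi(-c), c)


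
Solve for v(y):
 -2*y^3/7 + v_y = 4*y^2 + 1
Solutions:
 v(y) = C1 + y^4/14 + 4*y^3/3 + y


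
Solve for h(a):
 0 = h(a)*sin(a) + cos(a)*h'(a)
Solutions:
 h(a) = C1*cos(a)


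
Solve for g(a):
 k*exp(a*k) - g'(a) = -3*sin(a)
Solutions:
 g(a) = C1 + exp(a*k) - 3*cos(a)


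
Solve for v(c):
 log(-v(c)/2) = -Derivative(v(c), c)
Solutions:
 Integral(1/(log(-_y) - log(2)), (_y, v(c))) = C1 - c


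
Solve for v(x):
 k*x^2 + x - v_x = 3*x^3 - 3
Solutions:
 v(x) = C1 + k*x^3/3 - 3*x^4/4 + x^2/2 + 3*x


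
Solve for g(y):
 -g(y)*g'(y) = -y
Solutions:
 g(y) = -sqrt(C1 + y^2)
 g(y) = sqrt(C1 + y^2)


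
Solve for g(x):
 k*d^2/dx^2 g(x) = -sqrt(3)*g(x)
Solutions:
 g(x) = C1*exp(-3^(1/4)*x*sqrt(-1/k)) + C2*exp(3^(1/4)*x*sqrt(-1/k))


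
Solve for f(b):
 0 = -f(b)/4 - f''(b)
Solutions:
 f(b) = C1*sin(b/2) + C2*cos(b/2)


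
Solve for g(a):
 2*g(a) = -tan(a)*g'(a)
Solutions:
 g(a) = C1/sin(a)^2


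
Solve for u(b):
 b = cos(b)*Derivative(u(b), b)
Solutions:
 u(b) = C1 + Integral(b/cos(b), b)


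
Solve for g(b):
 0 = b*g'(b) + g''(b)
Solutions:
 g(b) = C1 + C2*erf(sqrt(2)*b/2)


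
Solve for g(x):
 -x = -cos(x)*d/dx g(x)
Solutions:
 g(x) = C1 + Integral(x/cos(x), x)


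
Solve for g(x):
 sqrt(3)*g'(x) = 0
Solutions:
 g(x) = C1


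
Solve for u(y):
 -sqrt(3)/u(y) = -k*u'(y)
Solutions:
 u(y) = -sqrt(C1 + 2*sqrt(3)*y/k)
 u(y) = sqrt(C1 + 2*sqrt(3)*y/k)


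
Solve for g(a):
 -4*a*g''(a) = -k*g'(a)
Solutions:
 g(a) = C1 + a^(re(k)/4 + 1)*(C2*sin(log(a)*Abs(im(k))/4) + C3*cos(log(a)*im(k)/4))


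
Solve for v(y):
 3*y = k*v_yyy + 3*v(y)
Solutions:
 v(y) = C1*exp(3^(1/3)*y*(-1/k)^(1/3)) + C2*exp(y*(-1/k)^(1/3)*(-3^(1/3) + 3^(5/6)*I)/2) + C3*exp(-y*(-1/k)^(1/3)*(3^(1/3) + 3^(5/6)*I)/2) + y


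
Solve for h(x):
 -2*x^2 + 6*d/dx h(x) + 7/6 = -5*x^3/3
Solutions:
 h(x) = C1 - 5*x^4/72 + x^3/9 - 7*x/36


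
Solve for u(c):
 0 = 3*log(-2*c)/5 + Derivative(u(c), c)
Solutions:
 u(c) = C1 - 3*c*log(-c)/5 + 3*c*(1 - log(2))/5


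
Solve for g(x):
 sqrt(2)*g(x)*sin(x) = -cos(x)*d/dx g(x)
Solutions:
 g(x) = C1*cos(x)^(sqrt(2))


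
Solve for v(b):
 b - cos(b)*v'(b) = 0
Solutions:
 v(b) = C1 + Integral(b/cos(b), b)


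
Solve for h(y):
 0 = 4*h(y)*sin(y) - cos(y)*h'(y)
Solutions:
 h(y) = C1/cos(y)^4


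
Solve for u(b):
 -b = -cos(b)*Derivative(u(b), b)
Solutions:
 u(b) = C1 + Integral(b/cos(b), b)


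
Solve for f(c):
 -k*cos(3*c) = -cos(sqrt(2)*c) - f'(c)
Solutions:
 f(c) = C1 + k*sin(3*c)/3 - sqrt(2)*sin(sqrt(2)*c)/2


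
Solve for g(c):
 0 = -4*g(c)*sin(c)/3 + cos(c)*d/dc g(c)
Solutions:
 g(c) = C1/cos(c)^(4/3)


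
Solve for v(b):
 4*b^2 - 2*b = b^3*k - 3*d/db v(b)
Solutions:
 v(b) = C1 + b^4*k/12 - 4*b^3/9 + b^2/3


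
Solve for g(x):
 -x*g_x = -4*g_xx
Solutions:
 g(x) = C1 + C2*erfi(sqrt(2)*x/4)


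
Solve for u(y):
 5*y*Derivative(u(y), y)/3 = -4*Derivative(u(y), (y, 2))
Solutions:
 u(y) = C1 + C2*erf(sqrt(30)*y/12)


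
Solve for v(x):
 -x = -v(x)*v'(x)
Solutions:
 v(x) = -sqrt(C1 + x^2)
 v(x) = sqrt(C1 + x^2)


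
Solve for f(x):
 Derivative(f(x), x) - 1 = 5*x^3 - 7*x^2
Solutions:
 f(x) = C1 + 5*x^4/4 - 7*x^3/3 + x


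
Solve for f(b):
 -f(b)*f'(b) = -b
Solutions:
 f(b) = -sqrt(C1 + b^2)
 f(b) = sqrt(C1 + b^2)


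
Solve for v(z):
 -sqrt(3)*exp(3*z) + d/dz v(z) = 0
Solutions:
 v(z) = C1 + sqrt(3)*exp(3*z)/3


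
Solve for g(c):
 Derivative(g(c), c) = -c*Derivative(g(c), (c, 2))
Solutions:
 g(c) = C1 + C2*log(c)


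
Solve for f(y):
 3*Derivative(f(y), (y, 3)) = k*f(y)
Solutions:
 f(y) = C1*exp(3^(2/3)*k^(1/3)*y/3) + C2*exp(k^(1/3)*y*(-3^(2/3) + 3*3^(1/6)*I)/6) + C3*exp(-k^(1/3)*y*(3^(2/3) + 3*3^(1/6)*I)/6)


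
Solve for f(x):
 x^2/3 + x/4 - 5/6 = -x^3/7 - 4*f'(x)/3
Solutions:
 f(x) = C1 - 3*x^4/112 - x^3/12 - 3*x^2/32 + 5*x/8


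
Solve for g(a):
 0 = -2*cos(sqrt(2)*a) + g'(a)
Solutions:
 g(a) = C1 + sqrt(2)*sin(sqrt(2)*a)


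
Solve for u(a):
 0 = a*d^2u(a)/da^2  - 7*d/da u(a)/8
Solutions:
 u(a) = C1 + C2*a^(15/8)


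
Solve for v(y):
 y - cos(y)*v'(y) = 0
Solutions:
 v(y) = C1 + Integral(y/cos(y), y)


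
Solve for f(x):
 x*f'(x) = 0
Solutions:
 f(x) = C1


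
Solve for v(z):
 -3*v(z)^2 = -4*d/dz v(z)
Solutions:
 v(z) = -4/(C1 + 3*z)


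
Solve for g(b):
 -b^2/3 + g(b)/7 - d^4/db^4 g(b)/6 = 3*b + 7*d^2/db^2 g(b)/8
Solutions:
 g(b) = C1*exp(-sqrt(14)*b*sqrt(-147 + sqrt(24297))/28) + C2*exp(sqrt(14)*b*sqrt(-147 + sqrt(24297))/28) + C3*sin(sqrt(14)*b*sqrt(147 + sqrt(24297))/28) + C4*cos(sqrt(14)*b*sqrt(147 + sqrt(24297))/28) + 7*b^2/3 + 21*b + 343/12


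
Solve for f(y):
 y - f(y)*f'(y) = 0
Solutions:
 f(y) = -sqrt(C1 + y^2)
 f(y) = sqrt(C1 + y^2)


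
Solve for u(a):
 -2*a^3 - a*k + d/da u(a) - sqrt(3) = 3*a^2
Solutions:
 u(a) = C1 + a^4/2 + a^3 + a^2*k/2 + sqrt(3)*a


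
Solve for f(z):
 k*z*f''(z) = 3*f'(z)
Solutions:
 f(z) = C1 + z^(((re(k) + 3)*re(k) + im(k)^2)/(re(k)^2 + im(k)^2))*(C2*sin(3*log(z)*Abs(im(k))/(re(k)^2 + im(k)^2)) + C3*cos(3*log(z)*im(k)/(re(k)^2 + im(k)^2)))


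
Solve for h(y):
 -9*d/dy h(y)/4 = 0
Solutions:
 h(y) = C1


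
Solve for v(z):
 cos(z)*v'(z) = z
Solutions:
 v(z) = C1 + Integral(z/cos(z), z)


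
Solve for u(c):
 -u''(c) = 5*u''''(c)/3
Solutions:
 u(c) = C1 + C2*c + C3*sin(sqrt(15)*c/5) + C4*cos(sqrt(15)*c/5)


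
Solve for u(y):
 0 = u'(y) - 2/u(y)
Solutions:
 u(y) = -sqrt(C1 + 4*y)
 u(y) = sqrt(C1 + 4*y)


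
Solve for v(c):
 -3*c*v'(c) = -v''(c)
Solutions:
 v(c) = C1 + C2*erfi(sqrt(6)*c/2)


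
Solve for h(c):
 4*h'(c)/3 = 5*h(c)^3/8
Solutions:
 h(c) = -4*sqrt(-1/(C1 + 15*c))
 h(c) = 4*sqrt(-1/(C1 + 15*c))


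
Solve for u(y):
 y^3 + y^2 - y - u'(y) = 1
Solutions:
 u(y) = C1 + y^4/4 + y^3/3 - y^2/2 - y


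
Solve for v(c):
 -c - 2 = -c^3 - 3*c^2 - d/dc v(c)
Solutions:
 v(c) = C1 - c^4/4 - c^3 + c^2/2 + 2*c


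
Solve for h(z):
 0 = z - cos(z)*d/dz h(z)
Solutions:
 h(z) = C1 + Integral(z/cos(z), z)


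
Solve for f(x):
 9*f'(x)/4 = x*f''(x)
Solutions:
 f(x) = C1 + C2*x^(13/4)


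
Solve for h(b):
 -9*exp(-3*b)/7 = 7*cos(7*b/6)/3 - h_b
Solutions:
 h(b) = C1 + 2*sin(7*b/6) - 3*exp(-3*b)/7


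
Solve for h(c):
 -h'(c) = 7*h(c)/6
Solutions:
 h(c) = C1*exp(-7*c/6)


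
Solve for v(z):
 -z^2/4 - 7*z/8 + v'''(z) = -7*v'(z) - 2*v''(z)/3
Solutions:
 v(z) = C1 + z^3/84 + 139*z^2/2352 - 265*z/12348 + (C2*sin(sqrt(62)*z/3) + C3*cos(sqrt(62)*z/3))*exp(-z/3)


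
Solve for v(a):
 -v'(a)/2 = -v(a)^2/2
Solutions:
 v(a) = -1/(C1 + a)


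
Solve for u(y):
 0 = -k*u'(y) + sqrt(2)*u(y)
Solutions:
 u(y) = C1*exp(sqrt(2)*y/k)


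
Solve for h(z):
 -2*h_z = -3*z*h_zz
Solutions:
 h(z) = C1 + C2*z^(5/3)


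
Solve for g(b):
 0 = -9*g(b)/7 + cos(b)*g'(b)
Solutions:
 g(b) = C1*(sin(b) + 1)^(9/14)/(sin(b) - 1)^(9/14)


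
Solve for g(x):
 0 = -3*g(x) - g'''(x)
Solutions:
 g(x) = C3*exp(-3^(1/3)*x) + (C1*sin(3^(5/6)*x/2) + C2*cos(3^(5/6)*x/2))*exp(3^(1/3)*x/2)


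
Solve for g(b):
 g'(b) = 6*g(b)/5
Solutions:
 g(b) = C1*exp(6*b/5)


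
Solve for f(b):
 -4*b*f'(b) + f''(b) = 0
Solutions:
 f(b) = C1 + C2*erfi(sqrt(2)*b)


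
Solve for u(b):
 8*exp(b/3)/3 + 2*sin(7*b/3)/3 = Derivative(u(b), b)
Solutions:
 u(b) = C1 + 8*exp(b/3) - 2*cos(7*b/3)/7


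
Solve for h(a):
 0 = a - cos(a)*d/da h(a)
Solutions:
 h(a) = C1 + Integral(a/cos(a), a)


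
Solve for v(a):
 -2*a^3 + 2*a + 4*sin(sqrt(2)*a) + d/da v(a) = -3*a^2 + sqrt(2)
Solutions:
 v(a) = C1 + a^4/2 - a^3 - a^2 + sqrt(2)*a + 2*sqrt(2)*cos(sqrt(2)*a)


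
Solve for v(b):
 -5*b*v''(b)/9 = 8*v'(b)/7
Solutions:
 v(b) = C1 + C2/b^(37/35)


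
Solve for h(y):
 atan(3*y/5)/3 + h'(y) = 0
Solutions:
 h(y) = C1 - y*atan(3*y/5)/3 + 5*log(9*y^2 + 25)/18


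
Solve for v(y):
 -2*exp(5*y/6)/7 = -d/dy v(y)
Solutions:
 v(y) = C1 + 12*exp(5*y/6)/35


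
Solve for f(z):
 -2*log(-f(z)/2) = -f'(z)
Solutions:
 -Integral(1/(log(-_y) - log(2)), (_y, f(z)))/2 = C1 - z


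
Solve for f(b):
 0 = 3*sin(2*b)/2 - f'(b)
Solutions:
 f(b) = C1 - 3*cos(2*b)/4


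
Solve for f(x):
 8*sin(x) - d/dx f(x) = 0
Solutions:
 f(x) = C1 - 8*cos(x)


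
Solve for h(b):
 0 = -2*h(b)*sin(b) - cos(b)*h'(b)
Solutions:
 h(b) = C1*cos(b)^2


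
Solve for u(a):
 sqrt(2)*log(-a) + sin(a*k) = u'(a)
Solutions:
 u(a) = C1 + sqrt(2)*a*(log(-a) - 1) + Piecewise((-cos(a*k)/k, Ne(k, 0)), (0, True))


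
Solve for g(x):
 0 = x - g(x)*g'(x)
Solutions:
 g(x) = -sqrt(C1 + x^2)
 g(x) = sqrt(C1 + x^2)


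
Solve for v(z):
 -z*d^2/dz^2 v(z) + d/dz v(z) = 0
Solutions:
 v(z) = C1 + C2*z^2


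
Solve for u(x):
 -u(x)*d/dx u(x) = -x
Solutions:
 u(x) = -sqrt(C1 + x^2)
 u(x) = sqrt(C1 + x^2)


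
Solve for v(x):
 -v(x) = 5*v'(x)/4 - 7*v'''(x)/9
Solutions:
 v(x) = C1*exp(-21^(1/3)*x*(5*21^(1/3)/(sqrt(4431) + 84)^(1/3) + (sqrt(4431) + 84)^(1/3))/28)*sin(3^(1/6)*7^(1/3)*x*(-3^(2/3)*(sqrt(4431) + 84)^(1/3) + 15*7^(1/3)/(sqrt(4431) + 84)^(1/3))/28) + C2*exp(-21^(1/3)*x*(5*21^(1/3)/(sqrt(4431) + 84)^(1/3) + (sqrt(4431) + 84)^(1/3))/28)*cos(3^(1/6)*7^(1/3)*x*(-3^(2/3)*(sqrt(4431) + 84)^(1/3) + 15*7^(1/3)/(sqrt(4431) + 84)^(1/3))/28) + C3*exp(21^(1/3)*x*(5*21^(1/3)/(sqrt(4431) + 84)^(1/3) + (sqrt(4431) + 84)^(1/3))/14)


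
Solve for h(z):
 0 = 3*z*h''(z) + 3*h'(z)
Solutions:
 h(z) = C1 + C2*log(z)


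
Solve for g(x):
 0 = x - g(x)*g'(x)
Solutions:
 g(x) = -sqrt(C1 + x^2)
 g(x) = sqrt(C1 + x^2)


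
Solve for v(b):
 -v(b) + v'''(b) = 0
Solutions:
 v(b) = C3*exp(b) + (C1*sin(sqrt(3)*b/2) + C2*cos(sqrt(3)*b/2))*exp(-b/2)


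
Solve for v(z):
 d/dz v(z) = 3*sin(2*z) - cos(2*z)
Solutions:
 v(z) = C1 - sin(2*z)/2 - 3*cos(2*z)/2


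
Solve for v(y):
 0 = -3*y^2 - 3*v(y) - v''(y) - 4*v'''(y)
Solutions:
 v(y) = C3*exp(-y) - y^2 + (C1*sin(sqrt(39)*y/8) + C2*cos(sqrt(39)*y/8))*exp(3*y/8) + 2/3


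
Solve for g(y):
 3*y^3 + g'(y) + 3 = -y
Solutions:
 g(y) = C1 - 3*y^4/4 - y^2/2 - 3*y


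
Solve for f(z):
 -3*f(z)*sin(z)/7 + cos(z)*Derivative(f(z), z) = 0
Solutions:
 f(z) = C1/cos(z)^(3/7)


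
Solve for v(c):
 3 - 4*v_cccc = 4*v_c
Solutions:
 v(c) = C1 + C4*exp(-c) + 3*c/4 + (C2*sin(sqrt(3)*c/2) + C3*cos(sqrt(3)*c/2))*exp(c/2)


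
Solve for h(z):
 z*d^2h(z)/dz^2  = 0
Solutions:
 h(z) = C1 + C2*z


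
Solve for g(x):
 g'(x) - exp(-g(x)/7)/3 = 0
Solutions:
 g(x) = 7*log(C1 + x/21)


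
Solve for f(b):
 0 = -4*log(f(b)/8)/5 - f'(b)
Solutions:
 -5*Integral(1/(-log(_y) + 3*log(2)), (_y, f(b)))/4 = C1 - b


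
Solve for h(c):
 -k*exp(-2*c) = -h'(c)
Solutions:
 h(c) = C1 - k*exp(-2*c)/2


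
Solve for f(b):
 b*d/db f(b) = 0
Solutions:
 f(b) = C1


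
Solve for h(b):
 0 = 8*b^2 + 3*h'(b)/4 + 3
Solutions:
 h(b) = C1 - 32*b^3/9 - 4*b


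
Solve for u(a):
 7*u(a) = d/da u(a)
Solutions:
 u(a) = C1*exp(7*a)


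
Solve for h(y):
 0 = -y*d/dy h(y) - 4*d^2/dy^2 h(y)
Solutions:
 h(y) = C1 + C2*erf(sqrt(2)*y/4)


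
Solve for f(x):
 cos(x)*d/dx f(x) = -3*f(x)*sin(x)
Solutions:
 f(x) = C1*cos(x)^3


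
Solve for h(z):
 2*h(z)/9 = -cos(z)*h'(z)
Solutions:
 h(z) = C1*(sin(z) - 1)^(1/9)/(sin(z) + 1)^(1/9)


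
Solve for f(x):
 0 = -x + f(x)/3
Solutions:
 f(x) = 3*x


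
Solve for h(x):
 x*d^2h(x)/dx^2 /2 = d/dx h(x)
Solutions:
 h(x) = C1 + C2*x^3


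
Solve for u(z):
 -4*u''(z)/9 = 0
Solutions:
 u(z) = C1 + C2*z


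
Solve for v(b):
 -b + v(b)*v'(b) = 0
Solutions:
 v(b) = -sqrt(C1 + b^2)
 v(b) = sqrt(C1 + b^2)


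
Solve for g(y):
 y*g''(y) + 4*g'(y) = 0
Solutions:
 g(y) = C1 + C2/y^3


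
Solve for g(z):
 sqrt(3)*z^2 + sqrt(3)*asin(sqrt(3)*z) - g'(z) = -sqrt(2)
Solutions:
 g(z) = C1 + sqrt(3)*z^3/3 + sqrt(2)*z + sqrt(3)*(z*asin(sqrt(3)*z) + sqrt(3)*sqrt(1 - 3*z^2)/3)


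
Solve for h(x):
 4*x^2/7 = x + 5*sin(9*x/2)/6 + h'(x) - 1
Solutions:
 h(x) = C1 + 4*x^3/21 - x^2/2 + x + 5*cos(9*x/2)/27


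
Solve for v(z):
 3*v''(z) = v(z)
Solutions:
 v(z) = C1*exp(-sqrt(3)*z/3) + C2*exp(sqrt(3)*z/3)


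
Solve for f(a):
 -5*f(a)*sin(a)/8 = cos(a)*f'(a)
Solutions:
 f(a) = C1*cos(a)^(5/8)


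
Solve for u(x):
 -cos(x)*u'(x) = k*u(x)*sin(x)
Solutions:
 u(x) = C1*exp(k*log(cos(x)))


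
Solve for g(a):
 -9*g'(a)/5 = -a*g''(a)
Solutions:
 g(a) = C1 + C2*a^(14/5)


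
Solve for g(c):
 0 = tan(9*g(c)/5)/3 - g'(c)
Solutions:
 g(c) = -5*asin(C1*exp(3*c/5))/9 + 5*pi/9
 g(c) = 5*asin(C1*exp(3*c/5))/9


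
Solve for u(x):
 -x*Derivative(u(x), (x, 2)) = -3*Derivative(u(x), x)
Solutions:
 u(x) = C1 + C2*x^4


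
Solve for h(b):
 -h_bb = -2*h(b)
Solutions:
 h(b) = C1*exp(-sqrt(2)*b) + C2*exp(sqrt(2)*b)


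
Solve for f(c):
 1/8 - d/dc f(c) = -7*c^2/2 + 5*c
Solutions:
 f(c) = C1 + 7*c^3/6 - 5*c^2/2 + c/8


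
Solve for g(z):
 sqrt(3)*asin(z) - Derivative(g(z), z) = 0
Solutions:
 g(z) = C1 + sqrt(3)*(z*asin(z) + sqrt(1 - z^2))


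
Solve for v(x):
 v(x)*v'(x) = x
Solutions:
 v(x) = -sqrt(C1 + x^2)
 v(x) = sqrt(C1 + x^2)


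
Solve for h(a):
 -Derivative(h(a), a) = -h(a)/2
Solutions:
 h(a) = C1*exp(a/2)


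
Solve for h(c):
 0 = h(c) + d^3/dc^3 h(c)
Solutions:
 h(c) = C3*exp(-c) + (C1*sin(sqrt(3)*c/2) + C2*cos(sqrt(3)*c/2))*exp(c/2)


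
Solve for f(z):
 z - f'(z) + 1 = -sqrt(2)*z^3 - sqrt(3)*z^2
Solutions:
 f(z) = C1 + sqrt(2)*z^4/4 + sqrt(3)*z^3/3 + z^2/2 + z


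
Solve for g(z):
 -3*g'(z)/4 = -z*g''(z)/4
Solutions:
 g(z) = C1 + C2*z^4


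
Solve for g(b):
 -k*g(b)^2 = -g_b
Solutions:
 g(b) = -1/(C1 + b*k)


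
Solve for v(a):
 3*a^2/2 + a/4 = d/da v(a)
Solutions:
 v(a) = C1 + a^3/2 + a^2/8


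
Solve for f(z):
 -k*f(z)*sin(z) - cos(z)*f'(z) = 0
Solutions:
 f(z) = C1*exp(k*log(cos(z)))


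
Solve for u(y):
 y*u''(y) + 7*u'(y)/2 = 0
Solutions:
 u(y) = C1 + C2/y^(5/2)


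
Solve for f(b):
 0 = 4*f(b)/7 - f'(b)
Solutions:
 f(b) = C1*exp(4*b/7)


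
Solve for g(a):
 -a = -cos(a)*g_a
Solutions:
 g(a) = C1 + Integral(a/cos(a), a)


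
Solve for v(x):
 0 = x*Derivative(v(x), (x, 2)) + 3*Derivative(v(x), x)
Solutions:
 v(x) = C1 + C2/x^2


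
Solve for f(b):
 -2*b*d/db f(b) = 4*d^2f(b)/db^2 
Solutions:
 f(b) = C1 + C2*erf(b/2)


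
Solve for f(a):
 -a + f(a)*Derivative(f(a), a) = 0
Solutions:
 f(a) = -sqrt(C1 + a^2)
 f(a) = sqrt(C1 + a^2)


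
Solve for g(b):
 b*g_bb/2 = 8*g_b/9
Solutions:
 g(b) = C1 + C2*b^(25/9)


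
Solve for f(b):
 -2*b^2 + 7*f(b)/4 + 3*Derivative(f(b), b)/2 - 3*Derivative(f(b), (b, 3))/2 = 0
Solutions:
 f(b) = C1*exp(-6^(1/3)*b*(2*6^(1/3)/(sqrt(393) + 21)^(1/3) + (sqrt(393) + 21)^(1/3))/12)*sin(2^(1/3)*3^(1/6)*b*(-3^(2/3)*(sqrt(393) + 21)^(1/3) + 6*2^(1/3)/(sqrt(393) + 21)^(1/3))/12) + C2*exp(-6^(1/3)*b*(2*6^(1/3)/(sqrt(393) + 21)^(1/3) + (sqrt(393) + 21)^(1/3))/12)*cos(2^(1/3)*3^(1/6)*b*(-3^(2/3)*(sqrt(393) + 21)^(1/3) + 6*2^(1/3)/(sqrt(393) + 21)^(1/3))/12) + C3*exp(6^(1/3)*b*(2*6^(1/3)/(sqrt(393) + 21)^(1/3) + (sqrt(393) + 21)^(1/3))/6) + 8*b^2/7 - 96*b/49 + 576/343


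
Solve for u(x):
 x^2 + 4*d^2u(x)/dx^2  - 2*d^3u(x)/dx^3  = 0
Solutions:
 u(x) = C1 + C2*x + C3*exp(2*x) - x^4/48 - x^3/24 - x^2/16


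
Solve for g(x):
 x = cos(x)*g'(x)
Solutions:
 g(x) = C1 + Integral(x/cos(x), x)


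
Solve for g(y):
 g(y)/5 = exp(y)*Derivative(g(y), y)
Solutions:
 g(y) = C1*exp(-exp(-y)/5)


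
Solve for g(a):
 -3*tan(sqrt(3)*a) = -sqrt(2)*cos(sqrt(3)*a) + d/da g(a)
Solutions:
 g(a) = C1 + sqrt(3)*log(cos(sqrt(3)*a)) + sqrt(6)*sin(sqrt(3)*a)/3


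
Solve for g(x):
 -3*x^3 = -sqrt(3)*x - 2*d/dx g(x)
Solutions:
 g(x) = C1 + 3*x^4/8 - sqrt(3)*x^2/4


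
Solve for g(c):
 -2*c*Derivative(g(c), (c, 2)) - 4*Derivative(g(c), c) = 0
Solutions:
 g(c) = C1 + C2/c


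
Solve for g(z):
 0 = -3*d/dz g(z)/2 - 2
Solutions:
 g(z) = C1 - 4*z/3


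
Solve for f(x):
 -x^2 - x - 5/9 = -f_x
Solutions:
 f(x) = C1 + x^3/3 + x^2/2 + 5*x/9


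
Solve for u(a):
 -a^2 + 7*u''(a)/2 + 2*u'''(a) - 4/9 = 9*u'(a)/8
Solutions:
 u(a) = C1 + C2*exp(a*(-7 + sqrt(85))/8) + C3*exp(-a*(7 + sqrt(85))/8) - 8*a^3/27 - 224*a^2/81 - 15136*a/729


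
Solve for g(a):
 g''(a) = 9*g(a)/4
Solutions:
 g(a) = C1*exp(-3*a/2) + C2*exp(3*a/2)


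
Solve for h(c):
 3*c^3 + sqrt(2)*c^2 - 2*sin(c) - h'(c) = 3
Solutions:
 h(c) = C1 + 3*c^4/4 + sqrt(2)*c^3/3 - 3*c + 2*cos(c)


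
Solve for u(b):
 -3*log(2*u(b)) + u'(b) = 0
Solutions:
 -Integral(1/(log(_y) + log(2)), (_y, u(b)))/3 = C1 - b


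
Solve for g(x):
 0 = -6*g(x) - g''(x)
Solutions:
 g(x) = C1*sin(sqrt(6)*x) + C2*cos(sqrt(6)*x)


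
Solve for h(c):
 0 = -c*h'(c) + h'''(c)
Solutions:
 h(c) = C1 + Integral(C2*airyai(c) + C3*airybi(c), c)


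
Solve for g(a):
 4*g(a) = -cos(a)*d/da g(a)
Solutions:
 g(a) = C1*(sin(a)^2 - 2*sin(a) + 1)/(sin(a)^2 + 2*sin(a) + 1)


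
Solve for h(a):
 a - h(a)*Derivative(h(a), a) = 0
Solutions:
 h(a) = -sqrt(C1 + a^2)
 h(a) = sqrt(C1 + a^2)


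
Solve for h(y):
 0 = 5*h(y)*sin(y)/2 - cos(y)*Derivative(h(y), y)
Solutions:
 h(y) = C1/cos(y)^(5/2)


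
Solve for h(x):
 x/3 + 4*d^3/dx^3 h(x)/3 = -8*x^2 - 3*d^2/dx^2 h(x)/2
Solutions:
 h(x) = C1 + C2*x + C3*exp(-9*x/8) - 4*x^4/9 + 125*x^3/81 - 1000*x^2/243


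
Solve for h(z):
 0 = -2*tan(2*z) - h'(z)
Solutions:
 h(z) = C1 + log(cos(2*z))


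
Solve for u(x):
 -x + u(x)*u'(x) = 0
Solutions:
 u(x) = -sqrt(C1 + x^2)
 u(x) = sqrt(C1 + x^2)


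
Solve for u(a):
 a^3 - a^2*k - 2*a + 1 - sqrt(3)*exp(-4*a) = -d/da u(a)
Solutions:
 u(a) = C1 - a^4/4 + a^3*k/3 + a^2 - a - sqrt(3)*exp(-4*a)/4


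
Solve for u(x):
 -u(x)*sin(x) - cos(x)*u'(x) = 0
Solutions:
 u(x) = C1*cos(x)


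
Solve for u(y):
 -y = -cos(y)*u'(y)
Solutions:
 u(y) = C1 + Integral(y/cos(y), y)


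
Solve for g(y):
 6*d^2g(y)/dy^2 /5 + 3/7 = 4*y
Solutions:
 g(y) = C1 + C2*y + 5*y^3/9 - 5*y^2/28


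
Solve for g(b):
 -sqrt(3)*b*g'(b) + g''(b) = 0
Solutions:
 g(b) = C1 + C2*erfi(sqrt(2)*3^(1/4)*b/2)


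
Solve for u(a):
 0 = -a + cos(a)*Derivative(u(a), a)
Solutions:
 u(a) = C1 + Integral(a/cos(a), a)


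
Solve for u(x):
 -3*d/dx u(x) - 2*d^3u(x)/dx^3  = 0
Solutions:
 u(x) = C1 + C2*sin(sqrt(6)*x/2) + C3*cos(sqrt(6)*x/2)


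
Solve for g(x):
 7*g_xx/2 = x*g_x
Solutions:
 g(x) = C1 + C2*erfi(sqrt(7)*x/7)


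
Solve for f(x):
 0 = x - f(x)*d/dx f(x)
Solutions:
 f(x) = -sqrt(C1 + x^2)
 f(x) = sqrt(C1 + x^2)


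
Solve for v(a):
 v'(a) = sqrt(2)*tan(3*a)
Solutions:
 v(a) = C1 - sqrt(2)*log(cos(3*a))/3


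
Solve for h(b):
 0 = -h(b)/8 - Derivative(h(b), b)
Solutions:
 h(b) = C1*exp(-b/8)


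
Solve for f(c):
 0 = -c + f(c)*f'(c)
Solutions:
 f(c) = -sqrt(C1 + c^2)
 f(c) = sqrt(C1 + c^2)


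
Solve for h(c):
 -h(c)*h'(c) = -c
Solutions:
 h(c) = -sqrt(C1 + c^2)
 h(c) = sqrt(C1 + c^2)


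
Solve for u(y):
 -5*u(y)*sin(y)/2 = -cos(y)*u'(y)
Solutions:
 u(y) = C1/cos(y)^(5/2)


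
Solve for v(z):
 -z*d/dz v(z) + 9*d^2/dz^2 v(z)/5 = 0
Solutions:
 v(z) = C1 + C2*erfi(sqrt(10)*z/6)


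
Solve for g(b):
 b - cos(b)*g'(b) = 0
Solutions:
 g(b) = C1 + Integral(b/cos(b), b)


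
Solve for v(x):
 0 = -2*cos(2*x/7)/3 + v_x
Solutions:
 v(x) = C1 + 7*sin(2*x/7)/3


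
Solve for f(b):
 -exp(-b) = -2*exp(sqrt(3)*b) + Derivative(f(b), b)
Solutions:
 f(b) = C1 + 2*sqrt(3)*exp(sqrt(3)*b)/3 + exp(-b)


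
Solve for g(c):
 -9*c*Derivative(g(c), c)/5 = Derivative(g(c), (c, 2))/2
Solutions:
 g(c) = C1 + C2*erf(3*sqrt(5)*c/5)


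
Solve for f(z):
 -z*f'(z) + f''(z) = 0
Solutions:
 f(z) = C1 + C2*erfi(sqrt(2)*z/2)


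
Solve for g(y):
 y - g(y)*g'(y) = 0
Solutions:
 g(y) = -sqrt(C1 + y^2)
 g(y) = sqrt(C1 + y^2)


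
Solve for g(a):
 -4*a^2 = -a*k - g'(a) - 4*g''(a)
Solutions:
 g(a) = C1 + C2*exp(-a/4) + 4*a^3/3 - a^2*k/2 - 16*a^2 + 4*a*k + 128*a


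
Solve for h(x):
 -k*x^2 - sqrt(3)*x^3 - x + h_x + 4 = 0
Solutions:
 h(x) = C1 + k*x^3/3 + sqrt(3)*x^4/4 + x^2/2 - 4*x


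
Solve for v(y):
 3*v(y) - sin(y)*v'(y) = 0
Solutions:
 v(y) = C1*(cos(y) - 1)^(3/2)/(cos(y) + 1)^(3/2)


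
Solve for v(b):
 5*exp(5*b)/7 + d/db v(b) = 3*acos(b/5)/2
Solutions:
 v(b) = C1 + 3*b*acos(b/5)/2 - 3*sqrt(25 - b^2)/2 - exp(5*b)/7


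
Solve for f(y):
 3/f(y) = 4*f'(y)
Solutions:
 f(y) = -sqrt(C1 + 6*y)/2
 f(y) = sqrt(C1 + 6*y)/2


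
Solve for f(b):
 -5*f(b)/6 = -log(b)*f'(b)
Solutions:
 f(b) = C1*exp(5*li(b)/6)


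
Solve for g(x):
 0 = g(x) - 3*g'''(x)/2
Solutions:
 g(x) = C3*exp(2^(1/3)*3^(2/3)*x/3) + (C1*sin(2^(1/3)*3^(1/6)*x/2) + C2*cos(2^(1/3)*3^(1/6)*x/2))*exp(-2^(1/3)*3^(2/3)*x/6)


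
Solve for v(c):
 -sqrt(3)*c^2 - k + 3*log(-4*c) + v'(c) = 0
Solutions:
 v(c) = C1 + sqrt(3)*c^3/3 + c*(k - 6*log(2) + 3) - 3*c*log(-c)


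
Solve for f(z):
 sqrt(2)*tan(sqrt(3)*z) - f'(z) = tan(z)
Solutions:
 f(z) = C1 + log(cos(z)) - sqrt(6)*log(cos(sqrt(3)*z))/3


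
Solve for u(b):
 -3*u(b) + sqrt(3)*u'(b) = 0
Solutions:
 u(b) = C1*exp(sqrt(3)*b)


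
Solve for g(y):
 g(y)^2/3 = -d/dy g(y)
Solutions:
 g(y) = 3/(C1 + y)


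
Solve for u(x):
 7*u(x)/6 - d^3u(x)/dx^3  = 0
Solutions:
 u(x) = C3*exp(6^(2/3)*7^(1/3)*x/6) + (C1*sin(2^(2/3)*3^(1/6)*7^(1/3)*x/4) + C2*cos(2^(2/3)*3^(1/6)*7^(1/3)*x/4))*exp(-6^(2/3)*7^(1/3)*x/12)


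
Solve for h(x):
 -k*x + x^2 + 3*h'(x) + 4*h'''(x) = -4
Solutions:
 h(x) = C1 + C2*sin(sqrt(3)*x/2) + C3*cos(sqrt(3)*x/2) + k*x^2/6 - x^3/9 - 4*x/9


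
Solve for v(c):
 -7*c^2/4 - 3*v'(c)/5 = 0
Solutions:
 v(c) = C1 - 35*c^3/36


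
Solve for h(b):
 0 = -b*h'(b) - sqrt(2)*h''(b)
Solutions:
 h(b) = C1 + C2*erf(2^(1/4)*b/2)


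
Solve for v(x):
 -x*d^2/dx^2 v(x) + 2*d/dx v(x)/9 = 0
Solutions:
 v(x) = C1 + C2*x^(11/9)


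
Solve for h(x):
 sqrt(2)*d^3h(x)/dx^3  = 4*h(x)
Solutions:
 h(x) = C3*exp(sqrt(2)*x) + (C1*sin(sqrt(6)*x/2) + C2*cos(sqrt(6)*x/2))*exp(-sqrt(2)*x/2)


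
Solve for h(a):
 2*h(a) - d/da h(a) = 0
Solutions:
 h(a) = C1*exp(2*a)


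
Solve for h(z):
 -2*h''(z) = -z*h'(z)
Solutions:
 h(z) = C1 + C2*erfi(z/2)


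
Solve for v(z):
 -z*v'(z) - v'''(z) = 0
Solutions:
 v(z) = C1 + Integral(C2*airyai(-z) + C3*airybi(-z), z)


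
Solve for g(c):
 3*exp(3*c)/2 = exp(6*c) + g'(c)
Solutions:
 g(c) = C1 - exp(6*c)/6 + exp(3*c)/2


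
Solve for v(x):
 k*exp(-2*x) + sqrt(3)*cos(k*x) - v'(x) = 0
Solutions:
 v(x) = C1 - k*exp(-2*x)/2 + sqrt(3)*sin(k*x)/k


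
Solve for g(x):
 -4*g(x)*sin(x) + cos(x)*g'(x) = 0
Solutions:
 g(x) = C1/cos(x)^4


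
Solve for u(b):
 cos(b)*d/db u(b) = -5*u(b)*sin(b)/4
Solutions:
 u(b) = C1*cos(b)^(5/4)


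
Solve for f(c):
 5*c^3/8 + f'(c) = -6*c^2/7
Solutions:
 f(c) = C1 - 5*c^4/32 - 2*c^3/7


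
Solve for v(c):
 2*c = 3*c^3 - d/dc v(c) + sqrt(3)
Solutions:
 v(c) = C1 + 3*c^4/4 - c^2 + sqrt(3)*c


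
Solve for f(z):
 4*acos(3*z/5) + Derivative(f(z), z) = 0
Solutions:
 f(z) = C1 - 4*z*acos(3*z/5) + 4*sqrt(25 - 9*z^2)/3


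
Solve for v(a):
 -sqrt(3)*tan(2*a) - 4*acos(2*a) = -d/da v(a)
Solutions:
 v(a) = C1 + 4*a*acos(2*a) - 2*sqrt(1 - 4*a^2) - sqrt(3)*log(cos(2*a))/2


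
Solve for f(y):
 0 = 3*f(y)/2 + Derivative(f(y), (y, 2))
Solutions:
 f(y) = C1*sin(sqrt(6)*y/2) + C2*cos(sqrt(6)*y/2)


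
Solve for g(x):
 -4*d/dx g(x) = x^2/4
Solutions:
 g(x) = C1 - x^3/48


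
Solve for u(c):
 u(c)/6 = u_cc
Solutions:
 u(c) = C1*exp(-sqrt(6)*c/6) + C2*exp(sqrt(6)*c/6)


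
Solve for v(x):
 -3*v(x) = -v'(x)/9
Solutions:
 v(x) = C1*exp(27*x)


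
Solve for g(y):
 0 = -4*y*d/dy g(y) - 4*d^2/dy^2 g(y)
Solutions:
 g(y) = C1 + C2*erf(sqrt(2)*y/2)


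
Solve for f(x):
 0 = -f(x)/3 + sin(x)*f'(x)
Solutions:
 f(x) = C1*(cos(x) - 1)^(1/6)/(cos(x) + 1)^(1/6)


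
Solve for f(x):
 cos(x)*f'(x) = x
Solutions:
 f(x) = C1 + Integral(x/cos(x), x)


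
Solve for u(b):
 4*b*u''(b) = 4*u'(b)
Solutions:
 u(b) = C1 + C2*b^2


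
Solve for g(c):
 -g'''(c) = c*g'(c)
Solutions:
 g(c) = C1 + Integral(C2*airyai(-c) + C3*airybi(-c), c)


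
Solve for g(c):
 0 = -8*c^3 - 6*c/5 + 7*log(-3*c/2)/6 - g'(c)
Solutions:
 g(c) = C1 - 2*c^4 - 3*c^2/5 + 7*c*log(-c)/6 + 7*c*(-1 - log(2) + log(3))/6


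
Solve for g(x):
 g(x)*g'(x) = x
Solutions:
 g(x) = -sqrt(C1 + x^2)
 g(x) = sqrt(C1 + x^2)


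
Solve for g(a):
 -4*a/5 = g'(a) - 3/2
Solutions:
 g(a) = C1 - 2*a^2/5 + 3*a/2


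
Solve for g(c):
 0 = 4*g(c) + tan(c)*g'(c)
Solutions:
 g(c) = C1/sin(c)^4


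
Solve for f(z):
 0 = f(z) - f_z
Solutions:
 f(z) = C1*exp(z)


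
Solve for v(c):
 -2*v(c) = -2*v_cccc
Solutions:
 v(c) = C1*exp(-c) + C2*exp(c) + C3*sin(c) + C4*cos(c)


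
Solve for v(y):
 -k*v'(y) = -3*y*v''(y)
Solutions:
 v(y) = C1 + y^(re(k)/3 + 1)*(C2*sin(log(y)*Abs(im(k))/3) + C3*cos(log(y)*im(k)/3))


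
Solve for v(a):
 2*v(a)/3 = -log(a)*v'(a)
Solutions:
 v(a) = C1*exp(-2*li(a)/3)


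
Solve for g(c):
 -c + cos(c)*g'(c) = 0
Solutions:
 g(c) = C1 + Integral(c/cos(c), c)


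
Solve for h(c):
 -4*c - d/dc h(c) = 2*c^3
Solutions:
 h(c) = C1 - c^4/2 - 2*c^2


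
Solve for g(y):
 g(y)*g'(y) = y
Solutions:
 g(y) = -sqrt(C1 + y^2)
 g(y) = sqrt(C1 + y^2)


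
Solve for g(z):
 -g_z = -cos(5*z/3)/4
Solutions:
 g(z) = C1 + 3*sin(5*z/3)/20


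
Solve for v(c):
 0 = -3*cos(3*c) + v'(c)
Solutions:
 v(c) = C1 + sin(3*c)


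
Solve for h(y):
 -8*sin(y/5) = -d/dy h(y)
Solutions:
 h(y) = C1 - 40*cos(y/5)


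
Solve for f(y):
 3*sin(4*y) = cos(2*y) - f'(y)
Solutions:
 f(y) = C1 + sin(2*y)/2 + 3*cos(4*y)/4


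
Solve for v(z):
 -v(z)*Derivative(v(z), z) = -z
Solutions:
 v(z) = -sqrt(C1 + z^2)
 v(z) = sqrt(C1 + z^2)


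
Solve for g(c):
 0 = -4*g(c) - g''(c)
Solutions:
 g(c) = C1*sin(2*c) + C2*cos(2*c)


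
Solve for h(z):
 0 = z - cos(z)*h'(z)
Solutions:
 h(z) = C1 + Integral(z/cos(z), z)


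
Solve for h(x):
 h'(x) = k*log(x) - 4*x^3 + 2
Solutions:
 h(x) = C1 + k*x*log(x) - k*x - x^4 + 2*x


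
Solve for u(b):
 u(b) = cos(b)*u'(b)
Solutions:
 u(b) = C1*sqrt(sin(b) + 1)/sqrt(sin(b) - 1)


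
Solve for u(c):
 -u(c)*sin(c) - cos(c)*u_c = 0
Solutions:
 u(c) = C1*cos(c)


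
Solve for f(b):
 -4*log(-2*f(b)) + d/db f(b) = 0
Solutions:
 -Integral(1/(log(-_y) + log(2)), (_y, f(b)))/4 = C1 - b


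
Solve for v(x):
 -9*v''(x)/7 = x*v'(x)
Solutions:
 v(x) = C1 + C2*erf(sqrt(14)*x/6)


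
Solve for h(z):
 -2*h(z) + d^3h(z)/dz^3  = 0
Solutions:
 h(z) = C3*exp(2^(1/3)*z) + (C1*sin(2^(1/3)*sqrt(3)*z/2) + C2*cos(2^(1/3)*sqrt(3)*z/2))*exp(-2^(1/3)*z/2)


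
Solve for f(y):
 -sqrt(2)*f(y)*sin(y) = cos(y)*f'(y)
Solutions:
 f(y) = C1*cos(y)^(sqrt(2))


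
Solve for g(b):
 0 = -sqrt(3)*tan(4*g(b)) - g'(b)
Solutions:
 g(b) = -asin(C1*exp(-4*sqrt(3)*b))/4 + pi/4
 g(b) = asin(C1*exp(-4*sqrt(3)*b))/4


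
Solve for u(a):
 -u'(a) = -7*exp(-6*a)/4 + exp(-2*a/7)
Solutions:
 u(a) = C1 - 7*exp(-6*a)/24 + 7*exp(-2*a/7)/2


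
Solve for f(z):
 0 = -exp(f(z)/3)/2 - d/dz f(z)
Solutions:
 f(z) = 3*log(1/(C1 + z)) + 3*log(6)


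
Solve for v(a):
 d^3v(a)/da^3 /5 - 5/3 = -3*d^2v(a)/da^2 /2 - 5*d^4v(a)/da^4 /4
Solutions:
 v(a) = C1 + C2*a + 5*a^2/9 + (C3*sin(sqrt(746)*a/25) + C4*cos(sqrt(746)*a/25))*exp(-2*a/25)


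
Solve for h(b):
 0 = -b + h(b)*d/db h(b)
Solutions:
 h(b) = -sqrt(C1 + b^2)
 h(b) = sqrt(C1 + b^2)


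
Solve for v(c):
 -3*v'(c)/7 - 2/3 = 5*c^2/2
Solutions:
 v(c) = C1 - 35*c^3/18 - 14*c/9


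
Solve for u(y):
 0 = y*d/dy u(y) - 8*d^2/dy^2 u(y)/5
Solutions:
 u(y) = C1 + C2*erfi(sqrt(5)*y/4)


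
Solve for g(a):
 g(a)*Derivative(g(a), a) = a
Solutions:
 g(a) = -sqrt(C1 + a^2)
 g(a) = sqrt(C1 + a^2)


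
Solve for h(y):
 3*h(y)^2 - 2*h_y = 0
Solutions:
 h(y) = -2/(C1 + 3*y)


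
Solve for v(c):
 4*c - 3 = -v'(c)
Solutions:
 v(c) = C1 - 2*c^2 + 3*c


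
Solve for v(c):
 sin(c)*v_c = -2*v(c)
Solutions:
 v(c) = C1*(cos(c) + 1)/(cos(c) - 1)


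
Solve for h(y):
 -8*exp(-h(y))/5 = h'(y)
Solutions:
 h(y) = log(C1 - 8*y/5)


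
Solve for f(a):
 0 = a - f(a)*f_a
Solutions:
 f(a) = -sqrt(C1 + a^2)
 f(a) = sqrt(C1 + a^2)


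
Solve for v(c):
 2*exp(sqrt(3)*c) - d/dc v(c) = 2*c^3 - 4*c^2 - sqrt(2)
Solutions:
 v(c) = C1 - c^4/2 + 4*c^3/3 + sqrt(2)*c + 2*sqrt(3)*exp(sqrt(3)*c)/3


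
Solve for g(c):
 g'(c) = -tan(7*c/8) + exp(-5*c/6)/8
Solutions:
 g(c) = C1 - 4*log(tan(7*c/8)^2 + 1)/7 - 3*exp(-5*c/6)/20


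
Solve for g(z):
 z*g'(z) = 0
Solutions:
 g(z) = C1


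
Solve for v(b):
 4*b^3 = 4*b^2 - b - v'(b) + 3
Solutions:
 v(b) = C1 - b^4 + 4*b^3/3 - b^2/2 + 3*b


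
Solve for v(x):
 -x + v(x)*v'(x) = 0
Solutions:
 v(x) = -sqrt(C1 + x^2)
 v(x) = sqrt(C1 + x^2)


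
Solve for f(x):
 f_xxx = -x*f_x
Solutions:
 f(x) = C1 + Integral(C2*airyai(-x) + C3*airybi(-x), x)


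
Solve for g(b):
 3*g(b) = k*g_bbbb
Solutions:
 g(b) = C1*exp(-3^(1/4)*b*(1/k)^(1/4)) + C2*exp(3^(1/4)*b*(1/k)^(1/4)) + C3*exp(-3^(1/4)*I*b*(1/k)^(1/4)) + C4*exp(3^(1/4)*I*b*(1/k)^(1/4))


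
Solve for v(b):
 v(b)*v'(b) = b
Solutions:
 v(b) = -sqrt(C1 + b^2)
 v(b) = sqrt(C1 + b^2)


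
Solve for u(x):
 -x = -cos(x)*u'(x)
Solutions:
 u(x) = C1 + Integral(x/cos(x), x)


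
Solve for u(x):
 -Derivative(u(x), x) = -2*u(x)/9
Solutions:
 u(x) = C1*exp(2*x/9)


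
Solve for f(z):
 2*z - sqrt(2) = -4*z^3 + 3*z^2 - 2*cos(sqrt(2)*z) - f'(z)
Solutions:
 f(z) = C1 - z^4 + z^3 - z^2 + sqrt(2)*z - sqrt(2)*sin(sqrt(2)*z)


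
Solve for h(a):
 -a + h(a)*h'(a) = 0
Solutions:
 h(a) = -sqrt(C1 + a^2)
 h(a) = sqrt(C1 + a^2)


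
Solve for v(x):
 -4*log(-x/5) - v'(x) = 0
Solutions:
 v(x) = C1 - 4*x*log(-x) + 4*x*(1 + log(5))


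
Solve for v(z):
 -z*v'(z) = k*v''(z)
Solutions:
 v(z) = C1 + C2*sqrt(k)*erf(sqrt(2)*z*sqrt(1/k)/2)


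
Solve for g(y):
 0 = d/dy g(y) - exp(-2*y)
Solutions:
 g(y) = C1 - exp(-2*y)/2


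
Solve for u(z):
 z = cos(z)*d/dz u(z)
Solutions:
 u(z) = C1 + Integral(z/cos(z), z)


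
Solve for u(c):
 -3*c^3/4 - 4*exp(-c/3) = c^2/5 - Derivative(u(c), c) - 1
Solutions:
 u(c) = C1 + 3*c^4/16 + c^3/15 - c - 12*exp(-c/3)


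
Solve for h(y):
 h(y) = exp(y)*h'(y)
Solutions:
 h(y) = C1*exp(-exp(-y))


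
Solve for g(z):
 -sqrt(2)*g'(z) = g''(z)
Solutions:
 g(z) = C1 + C2*exp(-sqrt(2)*z)


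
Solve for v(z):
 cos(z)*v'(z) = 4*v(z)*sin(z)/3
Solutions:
 v(z) = C1/cos(z)^(4/3)


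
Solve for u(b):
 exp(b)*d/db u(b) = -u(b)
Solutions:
 u(b) = C1*exp(exp(-b))


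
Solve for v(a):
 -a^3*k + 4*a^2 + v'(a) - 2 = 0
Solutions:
 v(a) = C1 + a^4*k/4 - 4*a^3/3 + 2*a


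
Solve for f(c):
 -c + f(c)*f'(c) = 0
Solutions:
 f(c) = -sqrt(C1 + c^2)
 f(c) = sqrt(C1 + c^2)


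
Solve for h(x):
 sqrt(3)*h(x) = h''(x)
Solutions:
 h(x) = C1*exp(-3^(1/4)*x) + C2*exp(3^(1/4)*x)


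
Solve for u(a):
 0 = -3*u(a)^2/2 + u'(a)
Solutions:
 u(a) = -2/(C1 + 3*a)


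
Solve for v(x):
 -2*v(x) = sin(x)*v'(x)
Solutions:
 v(x) = C1*(cos(x) + 1)/(cos(x) - 1)


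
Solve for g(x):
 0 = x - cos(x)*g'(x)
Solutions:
 g(x) = C1 + Integral(x/cos(x), x)


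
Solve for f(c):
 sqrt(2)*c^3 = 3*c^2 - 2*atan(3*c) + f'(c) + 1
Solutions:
 f(c) = C1 + sqrt(2)*c^4/4 - c^3 + 2*c*atan(3*c) - c - log(9*c^2 + 1)/3


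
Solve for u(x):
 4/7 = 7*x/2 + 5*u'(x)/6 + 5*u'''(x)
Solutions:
 u(x) = C1 + C2*sin(sqrt(6)*x/6) + C3*cos(sqrt(6)*x/6) - 21*x^2/10 + 24*x/35


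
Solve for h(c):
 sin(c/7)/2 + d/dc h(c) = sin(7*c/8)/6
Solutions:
 h(c) = C1 + 7*cos(c/7)/2 - 4*cos(7*c/8)/21


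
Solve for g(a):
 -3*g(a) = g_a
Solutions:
 g(a) = C1*exp(-3*a)


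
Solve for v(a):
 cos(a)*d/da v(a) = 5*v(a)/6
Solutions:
 v(a) = C1*(sin(a) + 1)^(5/12)/(sin(a) - 1)^(5/12)


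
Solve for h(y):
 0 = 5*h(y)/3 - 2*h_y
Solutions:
 h(y) = C1*exp(5*y/6)


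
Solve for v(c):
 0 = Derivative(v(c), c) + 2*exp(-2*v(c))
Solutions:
 v(c) = log(-sqrt(C1 - 4*c))
 v(c) = log(C1 - 4*c)/2


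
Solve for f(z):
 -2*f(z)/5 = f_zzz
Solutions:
 f(z) = C3*exp(-2^(1/3)*5^(2/3)*z/5) + (C1*sin(2^(1/3)*sqrt(3)*5^(2/3)*z/10) + C2*cos(2^(1/3)*sqrt(3)*5^(2/3)*z/10))*exp(2^(1/3)*5^(2/3)*z/10)


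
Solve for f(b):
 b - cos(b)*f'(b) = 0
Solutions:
 f(b) = C1 + Integral(b/cos(b), b)


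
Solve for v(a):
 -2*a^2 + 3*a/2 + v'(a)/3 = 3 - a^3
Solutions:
 v(a) = C1 - 3*a^4/4 + 2*a^3 - 9*a^2/4 + 9*a


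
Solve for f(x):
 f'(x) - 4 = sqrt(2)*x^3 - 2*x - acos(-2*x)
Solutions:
 f(x) = C1 + sqrt(2)*x^4/4 - x^2 - x*acos(-2*x) + 4*x - sqrt(1 - 4*x^2)/2


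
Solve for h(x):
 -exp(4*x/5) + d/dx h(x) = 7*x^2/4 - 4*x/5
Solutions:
 h(x) = C1 + 7*x^3/12 - 2*x^2/5 + 5*exp(4*x/5)/4


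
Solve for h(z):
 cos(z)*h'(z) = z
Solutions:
 h(z) = C1 + Integral(z/cos(z), z)


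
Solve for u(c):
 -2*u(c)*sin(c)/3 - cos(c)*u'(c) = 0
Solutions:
 u(c) = C1*cos(c)^(2/3)


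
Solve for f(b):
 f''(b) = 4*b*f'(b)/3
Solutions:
 f(b) = C1 + C2*erfi(sqrt(6)*b/3)


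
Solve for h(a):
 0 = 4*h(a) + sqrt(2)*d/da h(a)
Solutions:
 h(a) = C1*exp(-2*sqrt(2)*a)


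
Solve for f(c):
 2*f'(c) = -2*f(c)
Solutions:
 f(c) = C1*exp(-c)


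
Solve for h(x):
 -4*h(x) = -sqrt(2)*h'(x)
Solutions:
 h(x) = C1*exp(2*sqrt(2)*x)


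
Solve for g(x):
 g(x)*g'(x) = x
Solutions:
 g(x) = -sqrt(C1 + x^2)
 g(x) = sqrt(C1 + x^2)


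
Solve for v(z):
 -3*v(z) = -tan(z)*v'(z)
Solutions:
 v(z) = C1*sin(z)^3


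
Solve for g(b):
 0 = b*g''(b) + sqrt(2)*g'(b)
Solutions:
 g(b) = C1 + C2*b^(1 - sqrt(2))


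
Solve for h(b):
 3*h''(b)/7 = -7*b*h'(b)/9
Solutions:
 h(b) = C1 + C2*erf(7*sqrt(6)*b/18)


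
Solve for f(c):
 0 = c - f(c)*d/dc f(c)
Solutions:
 f(c) = -sqrt(C1 + c^2)
 f(c) = sqrt(C1 + c^2)


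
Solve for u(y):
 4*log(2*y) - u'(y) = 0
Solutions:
 u(y) = C1 + 4*y*log(y) - 4*y + y*log(16)


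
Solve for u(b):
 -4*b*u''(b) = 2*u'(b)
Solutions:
 u(b) = C1 + C2*sqrt(b)


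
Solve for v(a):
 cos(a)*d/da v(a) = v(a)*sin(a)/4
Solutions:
 v(a) = C1/cos(a)^(1/4)


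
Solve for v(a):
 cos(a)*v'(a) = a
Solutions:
 v(a) = C1 + Integral(a/cos(a), a)


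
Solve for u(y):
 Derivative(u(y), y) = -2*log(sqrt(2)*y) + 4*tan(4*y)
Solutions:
 u(y) = C1 - 2*y*log(y) - y*log(2) + 2*y - log(cos(4*y))


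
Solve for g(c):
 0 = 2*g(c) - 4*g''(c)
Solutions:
 g(c) = C1*exp(-sqrt(2)*c/2) + C2*exp(sqrt(2)*c/2)


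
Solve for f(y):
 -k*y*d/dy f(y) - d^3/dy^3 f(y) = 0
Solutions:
 f(y) = C1 + Integral(C2*airyai(y*(-k)^(1/3)) + C3*airybi(y*(-k)^(1/3)), y)


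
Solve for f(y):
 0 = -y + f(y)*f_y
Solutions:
 f(y) = -sqrt(C1 + y^2)
 f(y) = sqrt(C1 + y^2)


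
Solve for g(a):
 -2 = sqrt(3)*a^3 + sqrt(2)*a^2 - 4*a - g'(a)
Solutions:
 g(a) = C1 + sqrt(3)*a^4/4 + sqrt(2)*a^3/3 - 2*a^2 + 2*a


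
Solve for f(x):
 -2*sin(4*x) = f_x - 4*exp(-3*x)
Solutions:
 f(x) = C1 + cos(4*x)/2 - 4*exp(-3*x)/3


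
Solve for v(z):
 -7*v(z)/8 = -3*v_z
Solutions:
 v(z) = C1*exp(7*z/24)


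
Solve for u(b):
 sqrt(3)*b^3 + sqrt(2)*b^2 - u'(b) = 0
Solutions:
 u(b) = C1 + sqrt(3)*b^4/4 + sqrt(2)*b^3/3


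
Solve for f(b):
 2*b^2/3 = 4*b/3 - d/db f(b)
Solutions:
 f(b) = C1 - 2*b^3/9 + 2*b^2/3


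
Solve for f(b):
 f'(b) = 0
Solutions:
 f(b) = C1


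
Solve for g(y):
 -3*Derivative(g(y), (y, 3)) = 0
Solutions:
 g(y) = C1 + C2*y + C3*y^2


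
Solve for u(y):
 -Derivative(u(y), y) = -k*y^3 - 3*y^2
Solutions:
 u(y) = C1 + k*y^4/4 + y^3


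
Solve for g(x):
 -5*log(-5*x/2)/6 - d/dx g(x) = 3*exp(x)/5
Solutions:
 g(x) = C1 - 5*x*log(-x)/6 + 5*x*(-log(5) + log(2) + 1)/6 - 3*exp(x)/5


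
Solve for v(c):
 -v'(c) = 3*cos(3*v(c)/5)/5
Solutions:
 3*c/5 - 5*log(sin(3*v(c)/5) - 1)/6 + 5*log(sin(3*v(c)/5) + 1)/6 = C1


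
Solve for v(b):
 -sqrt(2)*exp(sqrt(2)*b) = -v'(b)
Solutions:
 v(b) = C1 + exp(sqrt(2)*b)


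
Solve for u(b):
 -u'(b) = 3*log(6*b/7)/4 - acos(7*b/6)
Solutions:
 u(b) = C1 - 3*b*log(b)/4 + b*acos(7*b/6) - 3*b*log(6)/4 + 3*b/4 + 3*b*log(7)/4 - sqrt(36 - 49*b^2)/7


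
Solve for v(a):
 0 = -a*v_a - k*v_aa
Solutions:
 v(a) = C1 + C2*sqrt(k)*erf(sqrt(2)*a*sqrt(1/k)/2)


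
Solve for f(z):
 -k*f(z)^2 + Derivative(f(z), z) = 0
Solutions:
 f(z) = -1/(C1 + k*z)


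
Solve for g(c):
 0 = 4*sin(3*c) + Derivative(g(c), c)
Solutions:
 g(c) = C1 + 4*cos(3*c)/3


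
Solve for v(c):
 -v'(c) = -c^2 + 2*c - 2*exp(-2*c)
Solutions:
 v(c) = C1 + c^3/3 - c^2 - exp(-2*c)


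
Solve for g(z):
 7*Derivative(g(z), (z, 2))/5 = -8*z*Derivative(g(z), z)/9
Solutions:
 g(z) = C1 + C2*erf(2*sqrt(35)*z/21)


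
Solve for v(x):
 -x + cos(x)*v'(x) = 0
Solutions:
 v(x) = C1 + Integral(x/cos(x), x)


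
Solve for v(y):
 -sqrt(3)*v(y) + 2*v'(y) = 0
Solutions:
 v(y) = C1*exp(sqrt(3)*y/2)


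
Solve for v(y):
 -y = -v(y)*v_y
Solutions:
 v(y) = -sqrt(C1 + y^2)
 v(y) = sqrt(C1 + y^2)


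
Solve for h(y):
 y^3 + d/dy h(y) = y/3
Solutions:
 h(y) = C1 - y^4/4 + y^2/6


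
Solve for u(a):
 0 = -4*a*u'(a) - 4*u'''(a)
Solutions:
 u(a) = C1 + Integral(C2*airyai(-a) + C3*airybi(-a), a)


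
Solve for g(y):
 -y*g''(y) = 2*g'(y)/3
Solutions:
 g(y) = C1 + C2*y^(1/3)


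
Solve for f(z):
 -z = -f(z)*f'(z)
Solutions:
 f(z) = -sqrt(C1 + z^2)
 f(z) = sqrt(C1 + z^2)


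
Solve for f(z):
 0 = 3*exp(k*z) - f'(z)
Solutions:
 f(z) = C1 + 3*exp(k*z)/k


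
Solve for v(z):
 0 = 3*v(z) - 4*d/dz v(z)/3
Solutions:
 v(z) = C1*exp(9*z/4)


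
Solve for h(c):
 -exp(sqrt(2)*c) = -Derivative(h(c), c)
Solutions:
 h(c) = C1 + sqrt(2)*exp(sqrt(2)*c)/2
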